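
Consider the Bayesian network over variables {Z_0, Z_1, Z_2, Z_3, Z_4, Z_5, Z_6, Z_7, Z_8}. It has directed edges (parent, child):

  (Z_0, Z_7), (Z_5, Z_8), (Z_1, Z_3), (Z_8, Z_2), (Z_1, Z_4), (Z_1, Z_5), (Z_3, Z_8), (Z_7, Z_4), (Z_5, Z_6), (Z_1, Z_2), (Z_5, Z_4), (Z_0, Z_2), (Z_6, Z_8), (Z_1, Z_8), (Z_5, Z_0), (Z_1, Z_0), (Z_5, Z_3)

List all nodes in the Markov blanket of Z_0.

{Z_1, Z_2, Z_5, Z_7, Z_8}

Z_0's parents: Z_1, Z_5.
Z_0's children: Z_2, Z_7.
Parents of each child, excluding Z_0:
  Z_7: no additional parents.
  Z_2's other parents are Z_1, Z_8.
Taking the union gives {Z_1, Z_2, Z_5, Z_7, Z_8}.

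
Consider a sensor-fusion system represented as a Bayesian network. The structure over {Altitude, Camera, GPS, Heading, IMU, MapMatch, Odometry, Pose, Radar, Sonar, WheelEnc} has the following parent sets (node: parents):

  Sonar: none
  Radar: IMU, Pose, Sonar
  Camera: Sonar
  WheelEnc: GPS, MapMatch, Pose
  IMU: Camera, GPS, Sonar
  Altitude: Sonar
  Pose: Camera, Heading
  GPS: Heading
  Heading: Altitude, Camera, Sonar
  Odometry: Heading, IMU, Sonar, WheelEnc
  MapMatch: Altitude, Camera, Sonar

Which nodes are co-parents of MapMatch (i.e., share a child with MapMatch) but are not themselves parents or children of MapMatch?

{GPS, Pose}

Children of MapMatch: WheelEnc.
  WheelEnc also has parents GPS, Pose.
Excluding nodes already adjacent to MapMatch (Altitude, Camera, Sonar, WheelEnc), the co-parent-only contribution is {GPS, Pose}.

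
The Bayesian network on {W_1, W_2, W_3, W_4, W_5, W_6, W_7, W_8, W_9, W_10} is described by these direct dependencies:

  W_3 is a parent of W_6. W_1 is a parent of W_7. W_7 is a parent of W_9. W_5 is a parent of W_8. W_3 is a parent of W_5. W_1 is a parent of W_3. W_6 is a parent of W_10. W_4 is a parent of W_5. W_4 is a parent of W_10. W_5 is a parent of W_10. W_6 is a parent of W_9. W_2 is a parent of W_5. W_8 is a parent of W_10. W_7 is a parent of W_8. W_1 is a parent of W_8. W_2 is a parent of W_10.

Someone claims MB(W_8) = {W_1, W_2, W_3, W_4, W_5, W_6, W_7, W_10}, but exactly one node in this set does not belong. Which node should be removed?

W_3

Pa(W_8) = {W_1, W_5, W_7}.
W_8's children: W_10.
Parents of each child, excluding W_8:
  parents(W_10) \ {W_8} = {W_2, W_4, W_5, W_6}.
MB(W_8) = {W_1, W_2, W_4, W_5, W_6, W_7, W_10}.
W_3 is neither a parent, child, nor co-parent of W_8, so it does not belong.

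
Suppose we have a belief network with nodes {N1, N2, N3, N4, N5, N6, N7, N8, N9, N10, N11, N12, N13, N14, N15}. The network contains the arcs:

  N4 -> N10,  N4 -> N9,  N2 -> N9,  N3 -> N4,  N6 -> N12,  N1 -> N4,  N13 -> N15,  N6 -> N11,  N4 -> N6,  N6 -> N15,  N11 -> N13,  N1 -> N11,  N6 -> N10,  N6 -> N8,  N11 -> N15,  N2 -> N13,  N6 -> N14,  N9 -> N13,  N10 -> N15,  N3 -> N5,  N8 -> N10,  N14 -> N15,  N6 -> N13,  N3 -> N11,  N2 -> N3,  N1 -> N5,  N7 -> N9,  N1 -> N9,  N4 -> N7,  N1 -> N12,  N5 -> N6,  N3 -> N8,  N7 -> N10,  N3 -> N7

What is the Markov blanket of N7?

N7 has parents N3, N4.
Children of N7: N9, N10.
Co-parents of N7 (other parents of its children):
  N9 also has parents N1, N2, N4.
  N10 also has parents N4, N6, N8.
Taking the union gives {N1, N2, N3, N4, N6, N8, N9, N10}.

{N1, N2, N3, N4, N6, N8, N9, N10}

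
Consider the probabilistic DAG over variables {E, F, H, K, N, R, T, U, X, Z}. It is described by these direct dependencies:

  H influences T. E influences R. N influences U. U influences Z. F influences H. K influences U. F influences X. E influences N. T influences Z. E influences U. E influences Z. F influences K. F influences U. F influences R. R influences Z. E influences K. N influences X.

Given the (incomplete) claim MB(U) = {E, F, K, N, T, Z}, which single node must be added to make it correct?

R

The Markov blanket of a node is its parents, its children, and the other parents of its children.
Parents of U: E, F, K, N.
Children of U: Z.
For each child, the remaining parents (spouses of U):
  parents(Z) \ {U} = {E, R, T}.
MB(U) = {E, F, K, N, R, T, Z}.
Comparing with the claimed set, R is missing.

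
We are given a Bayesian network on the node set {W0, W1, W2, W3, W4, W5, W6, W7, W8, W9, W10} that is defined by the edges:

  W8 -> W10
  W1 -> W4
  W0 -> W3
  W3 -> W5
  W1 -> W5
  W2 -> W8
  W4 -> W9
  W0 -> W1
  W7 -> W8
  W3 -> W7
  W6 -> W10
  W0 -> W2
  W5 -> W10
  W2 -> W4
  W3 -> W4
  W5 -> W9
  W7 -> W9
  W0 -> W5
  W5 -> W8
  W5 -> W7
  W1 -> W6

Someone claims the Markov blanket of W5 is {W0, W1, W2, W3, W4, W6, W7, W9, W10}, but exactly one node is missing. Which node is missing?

W8

W5 has parents W0, W1, W3.
Ch(W5) = {W7, W8, W9, W10}.
Parents of each child, excluding W5:
  parents(W7) \ {W5} = {W3}.
  W8's other parents are W2, W7.
  W9 also has parents W4, W7.
  parents(W10) \ {W5} = {W6, W8}.
MB(W5) = {W0, W1, W2, W3, W4, W6, W7, W8, W9, W10}.
Comparing with the claimed set, W8 is missing.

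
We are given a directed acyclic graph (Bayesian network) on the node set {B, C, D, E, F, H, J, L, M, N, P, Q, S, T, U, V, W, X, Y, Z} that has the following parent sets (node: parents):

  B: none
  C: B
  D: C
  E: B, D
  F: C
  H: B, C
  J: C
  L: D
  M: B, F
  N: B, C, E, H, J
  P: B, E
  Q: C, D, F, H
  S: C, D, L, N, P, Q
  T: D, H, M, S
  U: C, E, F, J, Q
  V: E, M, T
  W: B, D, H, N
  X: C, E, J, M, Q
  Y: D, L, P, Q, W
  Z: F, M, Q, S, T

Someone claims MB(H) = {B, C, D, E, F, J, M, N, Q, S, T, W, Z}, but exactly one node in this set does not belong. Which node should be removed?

Z

H's parents: B, C.
H has children N, Q, T, W.
For each child, the remaining parents (spouses of H):
  N: B, C, E, J
  Q: C, D, F
  T: D, M, S
  W: B, D, N
MB(H) = {B, C, D, E, F, J, M, N, Q, S, T, W}.
Z is neither a parent, child, nor co-parent of H, so it does not belong.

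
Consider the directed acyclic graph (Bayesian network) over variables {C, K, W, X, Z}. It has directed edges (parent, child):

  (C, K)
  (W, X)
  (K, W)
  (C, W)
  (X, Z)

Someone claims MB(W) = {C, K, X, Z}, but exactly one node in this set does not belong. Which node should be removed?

Z

Ch(W) = {X}.
W's parents: C, K.
Other parents of W's children:
  X has no other parent.
MB(W) = {C, K, X}.
Z is neither a parent, child, nor co-parent of W, so it does not belong.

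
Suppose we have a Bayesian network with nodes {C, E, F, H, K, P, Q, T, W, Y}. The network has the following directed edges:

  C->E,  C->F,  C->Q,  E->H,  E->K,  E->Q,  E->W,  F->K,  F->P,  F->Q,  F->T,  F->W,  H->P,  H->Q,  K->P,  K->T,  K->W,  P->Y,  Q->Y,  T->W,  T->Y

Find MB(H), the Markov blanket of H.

{C, E, F, K, P, Q}

H's parents: E.
Ch(H) = {P, Q}.
Co-parents of H (other parents of its children):
  P: F, K
  Q: C, E, F
So the Markov blanket of H is {C, E, F, K, P, Q}.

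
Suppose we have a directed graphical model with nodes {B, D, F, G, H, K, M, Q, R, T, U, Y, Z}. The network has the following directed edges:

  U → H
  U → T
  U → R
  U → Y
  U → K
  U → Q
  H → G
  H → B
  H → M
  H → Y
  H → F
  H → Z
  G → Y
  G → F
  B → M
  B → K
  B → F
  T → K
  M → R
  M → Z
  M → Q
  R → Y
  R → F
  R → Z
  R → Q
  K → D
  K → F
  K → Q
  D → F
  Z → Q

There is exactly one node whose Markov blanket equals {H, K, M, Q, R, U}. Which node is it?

Z

The target node must have every member of {H, K, M, Q, R, U} as a parent, child, or co-parent, and no others.
Parents of Z: H, M, R; children: Q; co-parents: K, M, R, U.
These exactly cover the given set, so the node is Z.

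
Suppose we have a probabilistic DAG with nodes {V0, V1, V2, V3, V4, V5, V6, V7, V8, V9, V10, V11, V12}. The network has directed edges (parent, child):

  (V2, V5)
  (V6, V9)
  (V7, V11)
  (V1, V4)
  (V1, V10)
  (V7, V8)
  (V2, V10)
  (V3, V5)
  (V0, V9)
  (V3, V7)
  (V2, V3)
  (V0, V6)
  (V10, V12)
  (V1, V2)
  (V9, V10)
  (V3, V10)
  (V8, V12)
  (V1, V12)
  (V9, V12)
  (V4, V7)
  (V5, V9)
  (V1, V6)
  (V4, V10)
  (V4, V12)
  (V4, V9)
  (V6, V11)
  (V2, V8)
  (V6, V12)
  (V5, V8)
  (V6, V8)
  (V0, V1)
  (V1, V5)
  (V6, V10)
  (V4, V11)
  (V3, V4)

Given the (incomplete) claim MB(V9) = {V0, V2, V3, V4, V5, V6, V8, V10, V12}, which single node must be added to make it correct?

V1

V9 has parents V0, V4, V5, V6.
V9 has children V10, V12.
Co-parents of V9 (other parents of its children):
  V10: V1, V2, V3, V4, V6
  V12: V1, V4, V6, V8, V10
MB(V9) = {V0, V1, V2, V3, V4, V5, V6, V8, V10, V12}.
Comparing with the claimed set, V1 is missing.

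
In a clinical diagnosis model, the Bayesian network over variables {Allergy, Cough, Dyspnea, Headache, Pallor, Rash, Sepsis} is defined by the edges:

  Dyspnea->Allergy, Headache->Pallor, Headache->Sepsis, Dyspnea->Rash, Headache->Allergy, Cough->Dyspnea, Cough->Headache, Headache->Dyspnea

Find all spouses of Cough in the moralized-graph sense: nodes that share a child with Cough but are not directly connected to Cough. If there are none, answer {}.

Children of Cough: Dyspnea, Headache.
  Headache: —
  Dyspnea: Headache
Excluding nodes already adjacent to Cough (Dyspnea, Headache), the co-parent-only contribution is {}.

{}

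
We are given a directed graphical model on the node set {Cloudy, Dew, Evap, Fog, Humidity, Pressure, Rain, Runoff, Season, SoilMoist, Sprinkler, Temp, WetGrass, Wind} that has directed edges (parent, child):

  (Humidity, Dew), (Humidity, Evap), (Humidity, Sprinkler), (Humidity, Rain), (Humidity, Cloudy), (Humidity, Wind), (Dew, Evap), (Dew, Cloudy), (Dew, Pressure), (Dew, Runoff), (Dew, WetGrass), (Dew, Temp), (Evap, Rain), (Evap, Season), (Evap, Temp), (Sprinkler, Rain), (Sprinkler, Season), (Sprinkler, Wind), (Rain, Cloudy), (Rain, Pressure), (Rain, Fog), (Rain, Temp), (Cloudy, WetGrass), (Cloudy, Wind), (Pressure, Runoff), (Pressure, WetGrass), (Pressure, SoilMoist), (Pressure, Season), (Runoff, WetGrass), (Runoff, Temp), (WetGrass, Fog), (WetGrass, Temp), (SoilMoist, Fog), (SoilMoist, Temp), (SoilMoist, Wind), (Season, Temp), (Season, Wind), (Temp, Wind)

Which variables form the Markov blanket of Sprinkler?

{Cloudy, Evap, Humidity, Pressure, Rain, Season, SoilMoist, Temp, Wind}

Sprinkler has parent Humidity.
Sprinkler has children Rain, Season, Wind.
Co-parents of Sprinkler (other parents of its children):
  Rain's other parents are Evap, Humidity.
  parents(Season) \ {Sprinkler} = {Evap, Pressure}.
  Wind's other parents are Cloudy, Humidity, Season, SoilMoist, Temp.
Taking the union gives {Cloudy, Evap, Humidity, Pressure, Rain, Season, SoilMoist, Temp, Wind}.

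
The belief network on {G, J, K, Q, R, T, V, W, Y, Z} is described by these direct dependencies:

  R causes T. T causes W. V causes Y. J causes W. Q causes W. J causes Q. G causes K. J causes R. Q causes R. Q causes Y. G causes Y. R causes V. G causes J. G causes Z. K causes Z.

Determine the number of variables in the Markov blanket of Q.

7

Parents of Q: J.
Children of Q: R, W, Y.
For each child, the remaining parents (spouses of Q):
  R: J
  W: J, T
  Y: G, V
MB(Q) = {G, J, R, T, V, W, Y}, which has 7 nodes.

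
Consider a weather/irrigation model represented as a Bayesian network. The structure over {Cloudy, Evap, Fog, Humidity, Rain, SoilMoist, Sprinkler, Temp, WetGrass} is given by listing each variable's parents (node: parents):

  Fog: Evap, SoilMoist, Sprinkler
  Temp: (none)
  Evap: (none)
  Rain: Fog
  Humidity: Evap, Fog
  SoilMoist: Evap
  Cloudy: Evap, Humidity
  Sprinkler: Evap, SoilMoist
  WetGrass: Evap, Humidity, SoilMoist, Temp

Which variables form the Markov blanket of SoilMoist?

SoilMoist has parent Evap.
Ch(SoilMoist) = {Fog, Sprinkler, WetGrass}.
Parents of each child, excluding SoilMoist:
  Sprinkler: Evap
  Fog: Evap, Sprinkler
  WetGrass: Evap, Humidity, Temp
MB(SoilMoist) = {Evap, Fog, Humidity, Sprinkler, Temp, WetGrass}.

{Evap, Fog, Humidity, Sprinkler, Temp, WetGrass}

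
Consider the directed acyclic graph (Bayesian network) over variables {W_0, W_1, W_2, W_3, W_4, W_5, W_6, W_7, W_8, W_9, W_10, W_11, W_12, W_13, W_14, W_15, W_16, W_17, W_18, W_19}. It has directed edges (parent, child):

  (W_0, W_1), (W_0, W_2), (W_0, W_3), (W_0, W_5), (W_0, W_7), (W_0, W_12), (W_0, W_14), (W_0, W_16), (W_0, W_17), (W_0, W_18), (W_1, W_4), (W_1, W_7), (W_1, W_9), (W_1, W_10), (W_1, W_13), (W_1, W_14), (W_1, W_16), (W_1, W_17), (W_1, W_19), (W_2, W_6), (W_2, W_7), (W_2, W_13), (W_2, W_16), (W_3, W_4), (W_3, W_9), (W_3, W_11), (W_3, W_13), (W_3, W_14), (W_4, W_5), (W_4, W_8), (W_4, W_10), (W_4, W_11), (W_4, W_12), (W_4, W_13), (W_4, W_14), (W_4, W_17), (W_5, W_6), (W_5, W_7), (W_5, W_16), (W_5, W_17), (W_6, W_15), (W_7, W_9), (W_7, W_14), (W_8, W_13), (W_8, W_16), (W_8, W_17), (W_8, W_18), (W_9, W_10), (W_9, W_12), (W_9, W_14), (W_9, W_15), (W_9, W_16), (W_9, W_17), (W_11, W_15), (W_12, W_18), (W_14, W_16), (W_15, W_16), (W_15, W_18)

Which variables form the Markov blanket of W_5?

{W_0, W_1, W_2, W_4, W_6, W_7, W_8, W_9, W_14, W_15, W_16, W_17}

Parents of W_5: W_0, W_4.
Ch(W_5) = {W_6, W_7, W_16, W_17}.
Co-parents of W_5 (other parents of its children):
  W_6 also has parent W_2.
  parents(W_7) \ {W_5} = {W_0, W_1, W_2}.
  W_16 also has parents W_0, W_1, W_2, W_8, W_9, W_14, W_15.
  W_17 also has parents W_0, W_1, W_4, W_8, W_9.
So the Markov blanket of W_5 is {W_0, W_1, W_2, W_4, W_6, W_7, W_8, W_9, W_14, W_15, W_16, W_17}.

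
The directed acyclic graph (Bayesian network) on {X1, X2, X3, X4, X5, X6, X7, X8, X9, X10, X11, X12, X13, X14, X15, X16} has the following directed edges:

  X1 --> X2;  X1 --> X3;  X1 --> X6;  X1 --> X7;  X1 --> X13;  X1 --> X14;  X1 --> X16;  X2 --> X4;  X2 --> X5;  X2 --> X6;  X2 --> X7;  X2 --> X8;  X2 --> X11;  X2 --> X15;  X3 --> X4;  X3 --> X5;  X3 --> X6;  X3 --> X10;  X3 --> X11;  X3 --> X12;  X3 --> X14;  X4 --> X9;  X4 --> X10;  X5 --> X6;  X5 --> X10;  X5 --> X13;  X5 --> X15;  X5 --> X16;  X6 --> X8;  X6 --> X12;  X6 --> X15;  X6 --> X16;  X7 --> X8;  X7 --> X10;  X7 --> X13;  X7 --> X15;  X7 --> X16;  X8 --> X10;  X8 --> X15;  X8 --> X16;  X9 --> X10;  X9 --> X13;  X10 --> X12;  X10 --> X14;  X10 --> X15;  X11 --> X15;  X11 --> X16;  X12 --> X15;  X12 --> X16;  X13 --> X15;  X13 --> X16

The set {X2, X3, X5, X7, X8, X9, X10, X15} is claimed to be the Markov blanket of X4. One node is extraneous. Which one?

X4's parents: X2, X3.
X4 has children X9, X10.
Co-parents of X4 (other parents of its children):
  X9: no additional parents.
  parents(X10) \ {X4} = {X3, X5, X7, X8, X9}.
MB(X4) = {X2, X3, X5, X7, X8, X9, X10}.
X15 is neither a parent, child, nor co-parent of X4, so it does not belong.

X15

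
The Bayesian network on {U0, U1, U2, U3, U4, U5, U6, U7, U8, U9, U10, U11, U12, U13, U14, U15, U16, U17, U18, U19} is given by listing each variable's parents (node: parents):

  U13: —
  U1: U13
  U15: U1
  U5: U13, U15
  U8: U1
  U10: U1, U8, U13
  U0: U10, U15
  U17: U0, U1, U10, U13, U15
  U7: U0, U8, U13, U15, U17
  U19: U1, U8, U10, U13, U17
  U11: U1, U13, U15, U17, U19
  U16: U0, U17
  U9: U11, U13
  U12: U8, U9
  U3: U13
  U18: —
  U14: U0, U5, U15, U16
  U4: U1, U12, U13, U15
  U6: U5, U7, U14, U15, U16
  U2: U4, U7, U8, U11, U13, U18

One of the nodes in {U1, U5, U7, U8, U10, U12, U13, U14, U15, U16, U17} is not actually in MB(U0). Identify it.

The Markov blanket of a node is its parents, its children, and the other parents of its children.
U0 has parents U10, U15.
Ch(U0) = {U7, U14, U16, U17}.
Parents of each child, excluding U0:
  U17's other parents are U1, U10, U13, U15.
  U7's other parents are U8, U13, U15, U17.
  parents(U16) \ {U0} = {U17}.
  U14's other parents are U5, U15, U16.
MB(U0) = {U1, U5, U7, U8, U10, U13, U14, U15, U16, U17}.
U12 is neither a parent, child, nor co-parent of U0, so it does not belong.

U12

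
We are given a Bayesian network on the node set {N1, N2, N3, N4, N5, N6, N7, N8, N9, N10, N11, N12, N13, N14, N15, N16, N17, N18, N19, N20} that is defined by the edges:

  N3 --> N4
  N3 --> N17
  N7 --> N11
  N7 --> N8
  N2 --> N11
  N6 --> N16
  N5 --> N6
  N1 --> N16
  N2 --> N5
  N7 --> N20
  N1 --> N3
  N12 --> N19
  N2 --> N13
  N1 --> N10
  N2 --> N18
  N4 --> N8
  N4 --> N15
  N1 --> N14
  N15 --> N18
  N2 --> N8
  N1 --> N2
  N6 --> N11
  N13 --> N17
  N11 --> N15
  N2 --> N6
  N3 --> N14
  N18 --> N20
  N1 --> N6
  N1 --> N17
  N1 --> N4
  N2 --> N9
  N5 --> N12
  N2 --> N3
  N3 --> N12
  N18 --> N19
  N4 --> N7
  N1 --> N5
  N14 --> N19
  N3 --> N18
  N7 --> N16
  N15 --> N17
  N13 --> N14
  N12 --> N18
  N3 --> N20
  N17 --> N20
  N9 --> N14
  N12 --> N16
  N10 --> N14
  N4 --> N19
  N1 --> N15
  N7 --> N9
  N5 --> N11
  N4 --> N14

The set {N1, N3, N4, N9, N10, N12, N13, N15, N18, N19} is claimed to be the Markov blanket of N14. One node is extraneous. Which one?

N14's parents: N1, N3, N4, N9, N10, N13.
Ch(N14) = {N19}.
Parents of each child, excluding N14:
  N19 also has parents N4, N12, N18.
MB(N14) = {N1, N3, N4, N9, N10, N12, N13, N18, N19}.
N15 is neither a parent, child, nor co-parent of N14, so it does not belong.

N15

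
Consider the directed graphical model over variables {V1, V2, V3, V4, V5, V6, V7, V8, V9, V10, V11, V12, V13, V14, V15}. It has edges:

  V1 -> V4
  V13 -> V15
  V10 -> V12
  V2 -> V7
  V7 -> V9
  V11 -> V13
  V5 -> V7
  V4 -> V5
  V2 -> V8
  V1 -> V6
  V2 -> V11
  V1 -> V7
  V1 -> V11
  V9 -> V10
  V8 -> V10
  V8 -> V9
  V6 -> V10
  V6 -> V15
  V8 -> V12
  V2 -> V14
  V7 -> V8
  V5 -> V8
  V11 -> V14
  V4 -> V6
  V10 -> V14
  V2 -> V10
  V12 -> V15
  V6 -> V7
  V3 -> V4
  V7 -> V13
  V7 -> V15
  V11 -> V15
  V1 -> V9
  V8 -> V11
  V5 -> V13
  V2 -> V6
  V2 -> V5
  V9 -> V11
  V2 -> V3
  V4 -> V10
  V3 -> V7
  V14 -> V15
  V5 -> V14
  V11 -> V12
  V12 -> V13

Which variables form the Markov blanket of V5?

By definition, MB(V5) is built from V5's parents, V5's children, and the co-parents of V5.
V5's parents: V2, V4.
V5's children: V7, V8, V13, V14.
For each child, the remaining parents (spouses of V5):
  V7 also has parents V1, V2, V3, V6.
  parents(V8) \ {V5} = {V2, V7}.
  V13 also has parents V7, V11, V12.
  V14 also has parents V2, V10, V11.
MB(V5) = {V1, V2, V3, V4, V6, V7, V8, V10, V11, V12, V13, V14}.

{V1, V2, V3, V4, V6, V7, V8, V10, V11, V12, V13, V14}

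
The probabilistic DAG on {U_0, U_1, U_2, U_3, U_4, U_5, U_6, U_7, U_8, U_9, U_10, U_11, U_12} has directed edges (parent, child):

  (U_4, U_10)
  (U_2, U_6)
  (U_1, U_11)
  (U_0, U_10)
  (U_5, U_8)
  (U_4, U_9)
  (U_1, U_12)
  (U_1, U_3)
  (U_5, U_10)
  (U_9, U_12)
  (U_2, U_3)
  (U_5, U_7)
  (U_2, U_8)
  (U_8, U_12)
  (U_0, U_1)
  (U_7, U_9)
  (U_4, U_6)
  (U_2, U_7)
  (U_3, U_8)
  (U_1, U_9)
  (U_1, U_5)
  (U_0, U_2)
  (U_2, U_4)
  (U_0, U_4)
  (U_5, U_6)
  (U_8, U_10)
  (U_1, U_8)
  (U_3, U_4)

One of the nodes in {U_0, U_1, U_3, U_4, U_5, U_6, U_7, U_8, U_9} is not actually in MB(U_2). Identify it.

Parents of U_2: U_0.
Children of U_2: U_3, U_4, U_6, U_7, U_8.
Parents of each child, excluding U_2:
  parents(U_3) \ {U_2} = {U_1}.
  parents(U_4) \ {U_2} = {U_0, U_3}.
  parents(U_6) \ {U_2} = {U_4, U_5}.
  U_7's other parent is U_5.
  U_8 also has parents U_1, U_3, U_5.
MB(U_2) = {U_0, U_1, U_3, U_4, U_5, U_6, U_7, U_8}.
U_9 is neither a parent, child, nor co-parent of U_2, so it does not belong.

U_9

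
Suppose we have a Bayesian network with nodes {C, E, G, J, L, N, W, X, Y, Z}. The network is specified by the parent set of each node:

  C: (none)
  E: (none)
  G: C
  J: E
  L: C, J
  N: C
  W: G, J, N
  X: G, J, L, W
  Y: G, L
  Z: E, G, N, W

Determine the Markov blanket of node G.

G has parent C.
Children of G: W, X, Y, Z.
Parents of each child, excluding G:
  W's other parents are J, N.
  X also has parents J, L, W.
  parents(Y) \ {G} = {L}.
  Z also has parents E, N, W.
Taking the union gives {C, E, J, L, N, W, X, Y, Z}.

{C, E, J, L, N, W, X, Y, Z}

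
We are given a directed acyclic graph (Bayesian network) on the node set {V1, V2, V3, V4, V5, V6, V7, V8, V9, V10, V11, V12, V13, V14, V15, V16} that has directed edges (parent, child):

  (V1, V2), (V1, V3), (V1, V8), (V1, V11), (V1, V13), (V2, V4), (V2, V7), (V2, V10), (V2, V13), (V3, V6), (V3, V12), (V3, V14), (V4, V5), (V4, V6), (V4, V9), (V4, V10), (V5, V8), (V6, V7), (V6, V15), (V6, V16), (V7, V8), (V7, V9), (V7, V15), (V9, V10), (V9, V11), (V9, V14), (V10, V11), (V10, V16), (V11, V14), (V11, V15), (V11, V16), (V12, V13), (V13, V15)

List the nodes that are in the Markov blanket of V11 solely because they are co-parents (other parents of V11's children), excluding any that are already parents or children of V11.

{V3, V6, V7, V13}

Children of V11: V14, V15, V16.
  V14: V3, V9
  V15: V6, V7, V13
  V16: V6, V10
Excluding nodes already adjacent to V11 (V1, V9, V10, V14, V15, V16), the co-parent-only contribution is {V3, V6, V7, V13}.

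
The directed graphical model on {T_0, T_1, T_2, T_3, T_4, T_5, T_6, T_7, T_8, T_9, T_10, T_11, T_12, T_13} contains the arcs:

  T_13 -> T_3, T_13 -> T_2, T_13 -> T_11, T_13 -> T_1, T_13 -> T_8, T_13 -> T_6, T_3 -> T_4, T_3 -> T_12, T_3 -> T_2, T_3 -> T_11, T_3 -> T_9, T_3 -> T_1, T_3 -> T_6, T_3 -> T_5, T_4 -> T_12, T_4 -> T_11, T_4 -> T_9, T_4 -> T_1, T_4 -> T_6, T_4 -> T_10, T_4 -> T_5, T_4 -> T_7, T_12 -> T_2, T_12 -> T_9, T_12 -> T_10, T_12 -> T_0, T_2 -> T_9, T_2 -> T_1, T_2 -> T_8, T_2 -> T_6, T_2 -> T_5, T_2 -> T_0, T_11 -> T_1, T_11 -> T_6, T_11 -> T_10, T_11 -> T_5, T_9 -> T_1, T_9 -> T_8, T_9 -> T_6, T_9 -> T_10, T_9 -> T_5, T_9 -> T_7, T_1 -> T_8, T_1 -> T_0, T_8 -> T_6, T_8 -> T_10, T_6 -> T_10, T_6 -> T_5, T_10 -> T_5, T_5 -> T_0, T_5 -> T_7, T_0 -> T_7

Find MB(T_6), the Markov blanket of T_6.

T_6's children: T_5, T_10.
Parents of T_6: T_2, T_3, T_4, T_8, T_9, T_11, T_13.
Other parents of T_6's children:
  T_10: T_4, T_8, T_9, T_11, T_12
  T_5: T_2, T_3, T_4, T_9, T_10, T_11
So the Markov blanket of T_6 is {T_2, T_3, T_4, T_5, T_8, T_9, T_10, T_11, T_12, T_13}.

{T_2, T_3, T_4, T_5, T_8, T_9, T_10, T_11, T_12, T_13}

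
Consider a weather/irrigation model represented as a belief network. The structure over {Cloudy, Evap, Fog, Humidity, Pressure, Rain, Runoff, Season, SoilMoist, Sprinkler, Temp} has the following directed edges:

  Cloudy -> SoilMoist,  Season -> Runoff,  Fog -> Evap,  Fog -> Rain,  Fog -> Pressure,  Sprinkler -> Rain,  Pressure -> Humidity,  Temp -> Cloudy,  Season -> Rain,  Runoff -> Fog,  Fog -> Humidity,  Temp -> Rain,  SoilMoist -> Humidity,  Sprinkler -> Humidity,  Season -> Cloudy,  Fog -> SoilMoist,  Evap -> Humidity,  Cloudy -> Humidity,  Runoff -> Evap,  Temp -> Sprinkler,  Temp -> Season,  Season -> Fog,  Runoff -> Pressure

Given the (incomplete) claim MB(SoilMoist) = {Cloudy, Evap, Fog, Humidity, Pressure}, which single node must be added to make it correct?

Sprinkler

A node's Markov blanket = Pa ∪ Ch ∪ (parents of Ch other than the node itself).
SoilMoist's parents: Cloudy, Fog.
Children of SoilMoist: Humidity.
Co-parents of SoilMoist (other parents of its children):
  Humidity's other parents are Cloudy, Evap, Fog, Pressure, Sprinkler.
MB(SoilMoist) = {Cloudy, Evap, Fog, Humidity, Pressure, Sprinkler}.
Comparing with the claimed set, Sprinkler is missing.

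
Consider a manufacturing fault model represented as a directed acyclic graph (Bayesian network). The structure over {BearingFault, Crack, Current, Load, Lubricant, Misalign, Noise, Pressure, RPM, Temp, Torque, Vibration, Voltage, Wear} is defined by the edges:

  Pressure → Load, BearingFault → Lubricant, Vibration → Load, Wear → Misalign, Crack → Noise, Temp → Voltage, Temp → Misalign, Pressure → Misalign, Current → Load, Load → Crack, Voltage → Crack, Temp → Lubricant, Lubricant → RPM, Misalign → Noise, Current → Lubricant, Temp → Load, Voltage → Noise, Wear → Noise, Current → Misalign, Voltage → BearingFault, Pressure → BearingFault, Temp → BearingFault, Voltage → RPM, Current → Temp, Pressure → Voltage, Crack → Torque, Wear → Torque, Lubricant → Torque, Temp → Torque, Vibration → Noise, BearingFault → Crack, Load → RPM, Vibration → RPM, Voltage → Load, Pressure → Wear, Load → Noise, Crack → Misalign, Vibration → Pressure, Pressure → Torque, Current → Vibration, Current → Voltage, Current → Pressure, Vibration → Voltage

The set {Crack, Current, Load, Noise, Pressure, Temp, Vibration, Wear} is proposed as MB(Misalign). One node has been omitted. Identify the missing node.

Voltage

Misalign's parents: Crack, Current, Pressure, Temp, Wear.
Children of Misalign: Noise.
Other parents of Misalign's children:
  parents(Noise) \ {Misalign} = {Crack, Load, Vibration, Voltage, Wear}.
MB(Misalign) = {Crack, Current, Load, Noise, Pressure, Temp, Vibration, Voltage, Wear}.
Comparing with the claimed set, Voltage is missing.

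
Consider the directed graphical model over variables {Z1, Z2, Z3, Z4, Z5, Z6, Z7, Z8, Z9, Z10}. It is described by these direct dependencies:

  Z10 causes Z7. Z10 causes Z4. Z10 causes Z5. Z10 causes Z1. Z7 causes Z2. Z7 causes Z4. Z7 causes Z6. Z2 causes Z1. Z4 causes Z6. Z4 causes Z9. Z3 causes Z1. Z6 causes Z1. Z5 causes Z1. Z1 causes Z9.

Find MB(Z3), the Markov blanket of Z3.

Recall MB(v) = parents ∪ children ∪ spouses, where spouses are the other parents of v's children.
Parents of Z3: none.
Z3's children: Z1.
Other parents of Z3's children:
  Z1 also has parents Z2, Z5, Z6, Z10.
MB(Z3) = {Z1, Z2, Z5, Z6, Z10}.

{Z1, Z2, Z5, Z6, Z10}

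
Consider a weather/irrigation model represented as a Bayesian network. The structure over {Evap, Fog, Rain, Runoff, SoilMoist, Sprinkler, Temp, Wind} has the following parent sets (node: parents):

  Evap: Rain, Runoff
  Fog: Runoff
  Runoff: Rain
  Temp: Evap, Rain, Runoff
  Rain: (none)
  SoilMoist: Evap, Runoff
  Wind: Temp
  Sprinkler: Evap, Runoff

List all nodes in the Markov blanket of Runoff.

{Evap, Fog, Rain, SoilMoist, Sprinkler, Temp}

Recall MB(v) = parents ∪ children ∪ spouses, where spouses are the other parents of v's children.
Runoff's parents: Rain.
Runoff's children: Evap, Fog, SoilMoist, Sprinkler, Temp.
Other parents of Runoff's children:
  Evap: Rain
  SoilMoist: Evap
  Temp: Evap, Rain
  Fog: —
  Sprinkler: Evap
Union: {Rain} ∪ {Evap, Fog, SoilMoist, Sprinkler, Temp} ∪ {Evap, Rain} = {Evap, Fog, Rain, SoilMoist, Sprinkler, Temp}.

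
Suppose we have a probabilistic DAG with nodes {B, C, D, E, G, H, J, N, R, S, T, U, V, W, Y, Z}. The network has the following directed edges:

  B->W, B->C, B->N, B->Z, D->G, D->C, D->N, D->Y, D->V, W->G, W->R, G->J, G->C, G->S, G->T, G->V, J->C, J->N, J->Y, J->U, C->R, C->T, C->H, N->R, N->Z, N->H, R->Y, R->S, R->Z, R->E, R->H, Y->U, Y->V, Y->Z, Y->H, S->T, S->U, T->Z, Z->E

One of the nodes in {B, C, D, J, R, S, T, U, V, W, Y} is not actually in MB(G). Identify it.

U

Children of G: C, J, S, T, V.
Parents of G: D, W.
For each child, the remaining parents (spouses of G):
  J has no other parent.
  parents(C) \ {G} = {B, D, J}.
  parents(S) \ {G} = {R}.
  parents(T) \ {G} = {C, S}.
  V's other parents are D, Y.
MB(G) = {B, C, D, J, R, S, T, V, W, Y}.
U is neither a parent, child, nor co-parent of G, so it does not belong.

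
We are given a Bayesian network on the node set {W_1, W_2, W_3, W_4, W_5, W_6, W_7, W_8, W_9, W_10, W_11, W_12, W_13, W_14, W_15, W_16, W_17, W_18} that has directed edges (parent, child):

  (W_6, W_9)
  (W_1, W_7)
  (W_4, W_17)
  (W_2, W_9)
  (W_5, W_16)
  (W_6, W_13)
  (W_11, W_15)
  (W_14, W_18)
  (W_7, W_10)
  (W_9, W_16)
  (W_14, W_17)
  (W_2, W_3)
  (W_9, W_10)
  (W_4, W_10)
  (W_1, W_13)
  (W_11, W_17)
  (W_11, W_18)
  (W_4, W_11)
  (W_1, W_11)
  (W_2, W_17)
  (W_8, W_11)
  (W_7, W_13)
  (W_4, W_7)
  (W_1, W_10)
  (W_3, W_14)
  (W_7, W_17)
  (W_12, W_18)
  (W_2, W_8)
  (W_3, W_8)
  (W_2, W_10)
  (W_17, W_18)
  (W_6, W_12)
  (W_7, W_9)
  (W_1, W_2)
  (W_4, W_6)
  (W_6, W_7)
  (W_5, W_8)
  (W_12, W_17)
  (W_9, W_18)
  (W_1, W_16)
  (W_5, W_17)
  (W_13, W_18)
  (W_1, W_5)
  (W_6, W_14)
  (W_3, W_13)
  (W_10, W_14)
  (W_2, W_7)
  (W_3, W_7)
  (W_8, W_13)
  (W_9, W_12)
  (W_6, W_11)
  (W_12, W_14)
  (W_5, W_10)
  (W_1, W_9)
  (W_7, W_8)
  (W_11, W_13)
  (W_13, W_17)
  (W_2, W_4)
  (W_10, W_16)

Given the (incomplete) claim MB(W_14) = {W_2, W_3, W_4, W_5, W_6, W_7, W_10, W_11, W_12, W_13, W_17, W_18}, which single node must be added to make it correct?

W_9

By definition, MB(W_14) is built from W_14's parents, W_14's children, and the co-parents of W_14.
W_14's parents: W_3, W_6, W_10, W_12.
Children of W_14: W_17, W_18.
Parents of each child, excluding W_14:
  W_17's other parents are W_2, W_4, W_5, W_7, W_11, W_12, W_13.
  parents(W_18) \ {W_14} = {W_9, W_11, W_12, W_13, W_17}.
MB(W_14) = {W_2, W_3, W_4, W_5, W_6, W_7, W_9, W_10, W_11, W_12, W_13, W_17, W_18}.
Comparing with the claimed set, W_9 is missing.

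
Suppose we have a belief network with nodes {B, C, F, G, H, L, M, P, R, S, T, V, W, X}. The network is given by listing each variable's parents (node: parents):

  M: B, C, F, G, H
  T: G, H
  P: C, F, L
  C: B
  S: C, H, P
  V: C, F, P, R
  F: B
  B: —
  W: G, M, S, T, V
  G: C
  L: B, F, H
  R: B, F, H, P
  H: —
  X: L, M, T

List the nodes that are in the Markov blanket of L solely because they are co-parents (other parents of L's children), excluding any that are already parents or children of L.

{C, M, T}

Children of L: P, X.
  P also has parents C, F.
  parents(X) \ {L} = {M, T}.
Excluding nodes already adjacent to L (B, F, H, P, X), the co-parent-only contribution is {C, M, T}.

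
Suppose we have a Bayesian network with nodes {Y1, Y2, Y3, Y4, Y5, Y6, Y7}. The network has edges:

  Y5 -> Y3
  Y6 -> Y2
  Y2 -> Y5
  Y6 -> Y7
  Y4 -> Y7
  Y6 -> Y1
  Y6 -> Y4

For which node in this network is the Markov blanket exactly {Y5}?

The target node must have every member of {Y5} as a parent, child, or co-parent, and no others.
Parents of Y3: Y5; children: none; co-parents: none.
These exactly cover the given set, so the node is Y3.

Y3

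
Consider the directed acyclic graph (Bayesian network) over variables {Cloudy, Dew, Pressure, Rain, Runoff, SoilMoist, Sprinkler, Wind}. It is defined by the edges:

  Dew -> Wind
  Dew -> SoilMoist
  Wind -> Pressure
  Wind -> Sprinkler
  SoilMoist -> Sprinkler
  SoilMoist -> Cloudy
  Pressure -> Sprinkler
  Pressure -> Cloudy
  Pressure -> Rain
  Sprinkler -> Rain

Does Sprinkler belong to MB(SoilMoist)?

Sprinkler is a child of SoilMoist.
So Sprinkler ∈ MB(SoilMoist).

Yes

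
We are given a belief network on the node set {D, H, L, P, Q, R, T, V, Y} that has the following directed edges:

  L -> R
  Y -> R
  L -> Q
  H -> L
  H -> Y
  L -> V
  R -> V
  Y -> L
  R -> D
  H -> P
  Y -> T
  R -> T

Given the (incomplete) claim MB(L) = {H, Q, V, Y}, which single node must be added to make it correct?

R

Parents of L: H, Y.
L's children: Q, R, V.
Parents of each child, excluding L:
  R: Y
  V: R
  Q: —
MB(L) = {H, Q, R, V, Y}.
Comparing with the claimed set, R is missing.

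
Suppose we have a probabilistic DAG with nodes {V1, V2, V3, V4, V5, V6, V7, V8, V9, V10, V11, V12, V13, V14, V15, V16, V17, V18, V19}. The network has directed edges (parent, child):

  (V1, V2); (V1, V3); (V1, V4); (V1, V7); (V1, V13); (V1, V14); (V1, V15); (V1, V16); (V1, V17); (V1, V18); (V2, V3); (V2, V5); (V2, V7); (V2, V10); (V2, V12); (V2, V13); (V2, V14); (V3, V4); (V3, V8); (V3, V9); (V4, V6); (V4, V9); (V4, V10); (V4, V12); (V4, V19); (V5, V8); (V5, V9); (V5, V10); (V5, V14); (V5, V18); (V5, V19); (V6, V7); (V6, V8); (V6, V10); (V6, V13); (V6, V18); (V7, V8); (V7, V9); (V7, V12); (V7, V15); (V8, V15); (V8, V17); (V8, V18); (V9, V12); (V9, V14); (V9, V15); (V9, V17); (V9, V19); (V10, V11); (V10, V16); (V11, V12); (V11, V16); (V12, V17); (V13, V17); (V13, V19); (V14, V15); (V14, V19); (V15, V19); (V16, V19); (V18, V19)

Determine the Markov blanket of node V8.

Parents of V8: V3, V5, V6, V7.
V8's children: V15, V17, V18.
Parents of each child, excluding V8:
  V15: V1, V7, V9, V14
  V17: V1, V9, V12, V13
  V18: V1, V5, V6
So the Markov blanket of V8 is {V1, V3, V5, V6, V7, V9, V12, V13, V14, V15, V17, V18}.

{V1, V3, V5, V6, V7, V9, V12, V13, V14, V15, V17, V18}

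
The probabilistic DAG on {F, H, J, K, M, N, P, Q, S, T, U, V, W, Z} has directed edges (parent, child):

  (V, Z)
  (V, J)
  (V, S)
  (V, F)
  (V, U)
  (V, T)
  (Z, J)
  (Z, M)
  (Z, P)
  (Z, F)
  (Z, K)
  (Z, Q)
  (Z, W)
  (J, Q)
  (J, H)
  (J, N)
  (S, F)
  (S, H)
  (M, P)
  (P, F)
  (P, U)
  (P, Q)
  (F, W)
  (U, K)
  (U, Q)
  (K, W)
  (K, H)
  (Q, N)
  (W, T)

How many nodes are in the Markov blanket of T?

Recall MB(v) = parents ∪ children ∪ spouses, where spouses are the other parents of v's children.
T's parents: V, W.
Ch(T) = {}.
With no children, T has no spouses; the co-parent set is empty.
MB(T) = {V, W}, which has 2 nodes.

2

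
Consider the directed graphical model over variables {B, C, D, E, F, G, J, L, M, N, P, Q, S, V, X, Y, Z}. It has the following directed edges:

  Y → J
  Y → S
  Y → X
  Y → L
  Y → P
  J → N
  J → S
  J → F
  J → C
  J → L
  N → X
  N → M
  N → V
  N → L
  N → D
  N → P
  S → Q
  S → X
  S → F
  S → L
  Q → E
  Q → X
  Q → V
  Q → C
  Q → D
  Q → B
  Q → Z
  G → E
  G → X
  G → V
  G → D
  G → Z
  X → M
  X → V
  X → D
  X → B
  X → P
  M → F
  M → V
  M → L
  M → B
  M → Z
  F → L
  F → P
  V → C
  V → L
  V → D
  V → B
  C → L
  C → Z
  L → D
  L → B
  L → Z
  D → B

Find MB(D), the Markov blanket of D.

{B, G, L, M, N, Q, V, X}

The Markov blanket of a node is its parents, its children, and the other parents of its children.
D's parents: G, L, N, Q, V, X.
D has child B.
Co-parents of D (other parents of its children):
  B: L, M, Q, V, X
Union: {G, L, N, Q, V, X} ∪ {B} ∪ {L, M, Q, V, X} = {B, G, L, M, N, Q, V, X}.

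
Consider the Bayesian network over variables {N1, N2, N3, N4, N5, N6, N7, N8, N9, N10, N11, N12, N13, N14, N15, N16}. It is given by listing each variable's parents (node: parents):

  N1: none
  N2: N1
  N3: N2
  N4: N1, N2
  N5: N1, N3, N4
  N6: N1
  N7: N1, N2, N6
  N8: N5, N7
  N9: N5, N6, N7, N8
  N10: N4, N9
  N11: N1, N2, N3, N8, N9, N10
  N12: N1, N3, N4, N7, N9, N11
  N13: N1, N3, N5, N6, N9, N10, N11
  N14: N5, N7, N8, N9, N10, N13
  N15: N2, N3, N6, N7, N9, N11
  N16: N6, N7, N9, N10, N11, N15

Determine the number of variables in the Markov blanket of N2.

Pa(N2) = {N1}.
N2 has children N3, N4, N7, N11, N15.
Other parents of N2's children:
  N3: no additional parents.
  N4 also has parent N1.
  parents(N7) \ {N2} = {N1, N6}.
  parents(N11) \ {N2} = {N1, N3, N8, N9, N10}.
  N15's other parents are N3, N6, N7, N9, N11.
MB(N2) = {N1, N3, N4, N6, N7, N8, N9, N10, N11, N15}, which has 10 nodes.

10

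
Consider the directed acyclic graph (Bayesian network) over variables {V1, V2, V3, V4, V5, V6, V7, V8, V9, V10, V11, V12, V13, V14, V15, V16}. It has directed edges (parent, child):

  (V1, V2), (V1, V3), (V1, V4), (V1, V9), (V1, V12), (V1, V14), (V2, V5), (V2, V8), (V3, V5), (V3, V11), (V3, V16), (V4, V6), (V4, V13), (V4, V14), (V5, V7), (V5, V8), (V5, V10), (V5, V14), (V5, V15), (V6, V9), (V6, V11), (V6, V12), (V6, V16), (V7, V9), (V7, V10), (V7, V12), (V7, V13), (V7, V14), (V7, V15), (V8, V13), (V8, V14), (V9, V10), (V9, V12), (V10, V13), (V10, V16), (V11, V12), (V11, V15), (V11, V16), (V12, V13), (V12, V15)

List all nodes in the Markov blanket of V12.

By definition, MB(V12) is built from V12's parents, V12's children, and the co-parents of V12.
V12's children: V13, V15.
Pa(V12) = {V1, V6, V7, V9, V11}.
For each child, the remaining parents (spouses of V12):
  parents(V13) \ {V12} = {V4, V7, V8, V10}.
  V15's other parents are V5, V7, V11.
MB(V12) = {V1, V4, V5, V6, V7, V8, V9, V10, V11, V13, V15}.

{V1, V4, V5, V6, V7, V8, V9, V10, V11, V13, V15}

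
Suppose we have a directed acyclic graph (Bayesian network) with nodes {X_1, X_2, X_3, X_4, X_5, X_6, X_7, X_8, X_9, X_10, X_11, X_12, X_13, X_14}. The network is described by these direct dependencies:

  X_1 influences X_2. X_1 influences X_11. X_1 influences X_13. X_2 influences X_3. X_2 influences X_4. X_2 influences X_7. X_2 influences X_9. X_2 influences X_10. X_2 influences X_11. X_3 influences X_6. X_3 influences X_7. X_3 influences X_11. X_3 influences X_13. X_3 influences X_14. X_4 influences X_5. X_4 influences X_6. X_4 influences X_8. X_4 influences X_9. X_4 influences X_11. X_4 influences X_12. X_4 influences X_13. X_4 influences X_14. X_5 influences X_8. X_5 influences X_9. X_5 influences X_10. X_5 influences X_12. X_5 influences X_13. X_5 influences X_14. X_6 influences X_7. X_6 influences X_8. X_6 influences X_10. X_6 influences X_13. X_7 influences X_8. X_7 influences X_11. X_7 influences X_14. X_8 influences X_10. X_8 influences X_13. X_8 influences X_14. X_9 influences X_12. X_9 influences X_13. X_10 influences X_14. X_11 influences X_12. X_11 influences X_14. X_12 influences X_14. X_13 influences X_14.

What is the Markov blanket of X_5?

{X_1, X_2, X_3, X_4, X_6, X_7, X_8, X_9, X_10, X_11, X_12, X_13, X_14}

A node's Markov blanket = Pa ∪ Ch ∪ (parents of Ch other than the node itself).
X_5's parents: X_4.
Children of X_5: X_8, X_9, X_10, X_12, X_13, X_14.
For each child, the remaining parents (spouses of X_5):
  X_8 also has parents X_4, X_6, X_7.
  parents(X_9) \ {X_5} = {X_2, X_4}.
  X_10 also has parents X_2, X_6, X_8.
  X_12 also has parents X_4, X_9, X_11.
  parents(X_13) \ {X_5} = {X_1, X_3, X_4, X_6, X_8, X_9}.
  parents(X_14) \ {X_5} = {X_3, X_4, X_7, X_8, X_10, X_11, X_12, X_13}.
So the Markov blanket of X_5 is {X_1, X_2, X_3, X_4, X_6, X_7, X_8, X_9, X_10, X_11, X_12, X_13, X_14}.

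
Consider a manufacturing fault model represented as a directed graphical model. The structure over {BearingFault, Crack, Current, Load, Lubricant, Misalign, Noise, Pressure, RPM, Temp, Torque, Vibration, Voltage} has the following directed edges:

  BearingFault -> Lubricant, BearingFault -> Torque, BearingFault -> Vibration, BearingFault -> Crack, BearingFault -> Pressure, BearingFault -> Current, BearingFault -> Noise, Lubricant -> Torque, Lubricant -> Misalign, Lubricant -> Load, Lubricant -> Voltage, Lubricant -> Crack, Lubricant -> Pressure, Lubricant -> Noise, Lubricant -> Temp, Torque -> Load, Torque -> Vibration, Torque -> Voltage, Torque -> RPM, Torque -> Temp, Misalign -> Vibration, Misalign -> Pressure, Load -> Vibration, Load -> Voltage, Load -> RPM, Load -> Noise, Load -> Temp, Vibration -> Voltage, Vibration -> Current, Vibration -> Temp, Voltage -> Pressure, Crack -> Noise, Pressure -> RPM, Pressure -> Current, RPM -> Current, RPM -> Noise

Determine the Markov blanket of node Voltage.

{BearingFault, Load, Lubricant, Misalign, Pressure, Torque, Vibration}

By definition, MB(Voltage) is built from Voltage's parents, Voltage's children, and the co-parents of Voltage.
Voltage has child Pressure.
Voltage has parents Load, Lubricant, Torque, Vibration.
Parents of each child, excluding Voltage:
  parents(Pressure) \ {Voltage} = {BearingFault, Lubricant, Misalign}.
So the Markov blanket of Voltage is {BearingFault, Load, Lubricant, Misalign, Pressure, Torque, Vibration}.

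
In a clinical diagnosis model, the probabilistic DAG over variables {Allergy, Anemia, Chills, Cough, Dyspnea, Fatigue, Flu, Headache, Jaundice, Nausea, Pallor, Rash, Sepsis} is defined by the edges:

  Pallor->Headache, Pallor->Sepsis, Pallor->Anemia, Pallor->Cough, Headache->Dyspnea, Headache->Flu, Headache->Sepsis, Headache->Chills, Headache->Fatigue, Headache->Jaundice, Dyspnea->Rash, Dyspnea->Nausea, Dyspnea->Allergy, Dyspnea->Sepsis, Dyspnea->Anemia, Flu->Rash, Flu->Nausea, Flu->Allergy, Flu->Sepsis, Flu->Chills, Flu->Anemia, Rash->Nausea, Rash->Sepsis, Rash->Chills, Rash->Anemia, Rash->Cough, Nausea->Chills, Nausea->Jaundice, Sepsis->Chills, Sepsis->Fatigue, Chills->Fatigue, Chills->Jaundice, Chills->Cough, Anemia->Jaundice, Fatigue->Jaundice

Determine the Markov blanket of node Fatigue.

{Anemia, Chills, Headache, Jaundice, Nausea, Sepsis}

The Markov blanket of a node is its parents, its children, and the other parents of its children.
Parents of Fatigue: Chills, Headache, Sepsis.
Fatigue has child Jaundice.
Co-parents of Fatigue (other parents of its children):
  parents(Jaundice) \ {Fatigue} = {Anemia, Chills, Headache, Nausea}.
Taking the union gives {Anemia, Chills, Headache, Jaundice, Nausea, Sepsis}.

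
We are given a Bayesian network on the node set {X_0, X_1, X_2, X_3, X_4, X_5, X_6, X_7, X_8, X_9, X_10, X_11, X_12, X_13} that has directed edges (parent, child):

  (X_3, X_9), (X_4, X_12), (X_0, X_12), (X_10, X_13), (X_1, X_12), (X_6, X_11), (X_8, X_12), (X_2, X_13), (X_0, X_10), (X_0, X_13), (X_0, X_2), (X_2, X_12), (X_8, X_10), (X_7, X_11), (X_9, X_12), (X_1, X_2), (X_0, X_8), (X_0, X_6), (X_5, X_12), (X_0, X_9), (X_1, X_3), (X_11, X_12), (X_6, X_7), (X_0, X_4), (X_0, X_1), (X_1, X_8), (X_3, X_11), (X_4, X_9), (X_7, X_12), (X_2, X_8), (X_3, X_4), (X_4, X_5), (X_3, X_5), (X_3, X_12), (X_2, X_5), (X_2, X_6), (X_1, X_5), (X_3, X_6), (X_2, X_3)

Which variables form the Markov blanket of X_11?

Recall MB(v) = parents ∪ children ∪ spouses, where spouses are the other parents of v's children.
Pa(X_11) = {X_3, X_6, X_7}.
Ch(X_11) = {X_12}.
Other parents of X_11's children:
  X_12's other parents are X_0, X_1, X_2, X_3, X_4, X_5, X_7, X_8, X_9.
Taking the union gives {X_0, X_1, X_2, X_3, X_4, X_5, X_6, X_7, X_8, X_9, X_12}.

{X_0, X_1, X_2, X_3, X_4, X_5, X_6, X_7, X_8, X_9, X_12}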